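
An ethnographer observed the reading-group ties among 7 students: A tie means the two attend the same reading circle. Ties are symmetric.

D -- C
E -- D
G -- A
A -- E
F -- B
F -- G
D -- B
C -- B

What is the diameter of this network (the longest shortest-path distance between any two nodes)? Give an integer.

3

Eccentricity of each node (its greatest distance to any other): A:3, B:3, C:3, D:3, E:3, F:3, G:3.
The maximum eccentricity is 3, realized for instance by the pair F–E via F – G – A – E. So the diameter is 3.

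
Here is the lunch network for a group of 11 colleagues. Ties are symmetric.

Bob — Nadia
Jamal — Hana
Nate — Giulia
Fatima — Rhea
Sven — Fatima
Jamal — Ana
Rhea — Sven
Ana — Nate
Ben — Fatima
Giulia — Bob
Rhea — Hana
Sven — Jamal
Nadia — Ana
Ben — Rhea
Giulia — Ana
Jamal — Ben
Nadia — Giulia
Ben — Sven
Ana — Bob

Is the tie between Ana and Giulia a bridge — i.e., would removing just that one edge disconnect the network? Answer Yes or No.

Even without that edge, Ana still reaches Giulia via Ana – Nate – Giulia, so the network stays connected. Not a bridge.

No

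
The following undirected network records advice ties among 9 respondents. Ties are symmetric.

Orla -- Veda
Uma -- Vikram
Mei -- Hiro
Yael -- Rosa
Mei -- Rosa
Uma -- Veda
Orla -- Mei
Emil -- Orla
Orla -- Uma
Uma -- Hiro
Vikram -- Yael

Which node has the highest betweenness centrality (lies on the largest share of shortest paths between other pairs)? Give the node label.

Unnormalized betweenness of each node: Emil:0, Hiro:7/6, Mei:43/6, Orla:61/6, Rosa:17/6, Uma:55/6, Veda:0, Vikram:23/6, Yael:5/3.
Orla has the largest value, 61/6, making it the main broker — the node through which the most shortest paths run.

Orla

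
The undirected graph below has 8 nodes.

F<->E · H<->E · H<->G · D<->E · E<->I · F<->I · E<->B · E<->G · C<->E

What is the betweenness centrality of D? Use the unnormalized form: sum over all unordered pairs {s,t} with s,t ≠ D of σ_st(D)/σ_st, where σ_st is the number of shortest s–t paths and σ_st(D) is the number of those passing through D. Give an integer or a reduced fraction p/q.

No shortest path between any pair of other nodes passes through D.
Summing the contributions gives betweenness(D) = 0.

0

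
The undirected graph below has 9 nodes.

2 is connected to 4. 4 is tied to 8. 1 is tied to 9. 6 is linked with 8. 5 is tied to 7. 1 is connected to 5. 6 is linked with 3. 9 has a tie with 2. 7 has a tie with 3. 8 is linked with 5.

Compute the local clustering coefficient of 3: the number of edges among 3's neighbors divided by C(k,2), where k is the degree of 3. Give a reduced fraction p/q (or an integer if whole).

3's neighbors: 6 and 7 (k = 2).
Possible neighbor pairs: C(2,2) = 1. Edges among them: none → e = 0.
Clustering(3) = 0/1.

0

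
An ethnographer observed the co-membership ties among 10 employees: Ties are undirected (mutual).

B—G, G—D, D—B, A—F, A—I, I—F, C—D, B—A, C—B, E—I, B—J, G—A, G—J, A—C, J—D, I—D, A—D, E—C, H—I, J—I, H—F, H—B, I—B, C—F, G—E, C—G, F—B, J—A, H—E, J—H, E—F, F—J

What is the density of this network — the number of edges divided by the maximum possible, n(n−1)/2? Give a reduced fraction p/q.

32/45

There are 32 edges and 10 nodes, so the maximum possible is C(10,2) = 45.
Density = 32/45.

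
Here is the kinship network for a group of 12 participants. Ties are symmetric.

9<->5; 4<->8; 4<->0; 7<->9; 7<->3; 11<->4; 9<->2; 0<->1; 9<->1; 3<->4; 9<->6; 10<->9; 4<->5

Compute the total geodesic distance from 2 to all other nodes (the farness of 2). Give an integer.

28

Distances from 2: 0:3, 1:2, 3:3, 4:3, 5:2, 6:2, 7:2, 8:4, 9:1, 10:2, 11:4.
Sum = 3 + 2 + 3 + 3 + 2 + 2 + 2 + 4 + 1 + 2 + 4 = 28.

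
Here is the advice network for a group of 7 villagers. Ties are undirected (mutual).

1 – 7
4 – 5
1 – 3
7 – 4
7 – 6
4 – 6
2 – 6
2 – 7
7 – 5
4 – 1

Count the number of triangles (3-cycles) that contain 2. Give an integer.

1

2's neighbors: 6 and 7.
Neighbor pairs that are themselves tied: 2–6–7. Each forms one triangle with 2, for 1 in total.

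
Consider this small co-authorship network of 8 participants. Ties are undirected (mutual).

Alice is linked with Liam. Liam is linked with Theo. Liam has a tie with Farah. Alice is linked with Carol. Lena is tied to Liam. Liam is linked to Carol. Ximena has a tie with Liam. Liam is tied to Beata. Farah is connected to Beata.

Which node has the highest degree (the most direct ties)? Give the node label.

Liam

Degrees — Alice:2, Beata:2, Carol:2, Farah:2, Lena:1, Liam:7, Theo:1, Ximena:1.
The maximum is 7, attained only by Liam.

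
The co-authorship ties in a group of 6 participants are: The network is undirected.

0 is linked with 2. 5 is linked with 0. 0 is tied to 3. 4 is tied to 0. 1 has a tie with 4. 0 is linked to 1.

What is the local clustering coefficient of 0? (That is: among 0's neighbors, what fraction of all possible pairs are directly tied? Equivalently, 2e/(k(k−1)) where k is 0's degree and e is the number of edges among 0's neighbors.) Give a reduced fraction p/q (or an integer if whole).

0's neighbors: 1, 2, 3, 4, and 5 (k = 5).
Possible neighbor pairs: C(5,2) = 10. Edges among them: 1–4 → e = 1.
Clustering(0) = 1/10.

1/10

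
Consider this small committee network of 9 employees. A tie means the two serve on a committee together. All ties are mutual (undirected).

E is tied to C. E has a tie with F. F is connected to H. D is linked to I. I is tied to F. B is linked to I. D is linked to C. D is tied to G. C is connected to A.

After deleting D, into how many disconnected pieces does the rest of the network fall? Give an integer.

2

Without D, the remaining ties split the others into: {A, B, C, E, F, H, I}; {G}.
That's 2 separate components.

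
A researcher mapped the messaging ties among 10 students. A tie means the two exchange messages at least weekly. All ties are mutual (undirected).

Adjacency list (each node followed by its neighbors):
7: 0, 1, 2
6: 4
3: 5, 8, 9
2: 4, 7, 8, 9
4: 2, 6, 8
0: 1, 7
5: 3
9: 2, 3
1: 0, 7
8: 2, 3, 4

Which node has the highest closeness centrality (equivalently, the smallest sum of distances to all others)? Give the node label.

2

Farness (sum of distances to all others) for each node — 0:26, 1:26, 2:15, 3:21, 4:18, 5:29, 6:26, 7:19, 8:17, 9:19.
The smallest farness is 15, for 2, so 2 has the highest closeness.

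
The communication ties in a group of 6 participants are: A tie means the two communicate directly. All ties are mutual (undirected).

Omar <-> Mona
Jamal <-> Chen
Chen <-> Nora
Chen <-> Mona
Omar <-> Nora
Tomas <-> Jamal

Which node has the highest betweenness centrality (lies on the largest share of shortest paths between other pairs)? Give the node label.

Unnormalized betweenness of each node: Chen:13/2, Jamal:4, Mona:3/2, Nora:3/2, Omar:1/2, Tomas:0.
Chen has the largest value, 13/2, making it the main broker — the node through which the most shortest paths run.

Chen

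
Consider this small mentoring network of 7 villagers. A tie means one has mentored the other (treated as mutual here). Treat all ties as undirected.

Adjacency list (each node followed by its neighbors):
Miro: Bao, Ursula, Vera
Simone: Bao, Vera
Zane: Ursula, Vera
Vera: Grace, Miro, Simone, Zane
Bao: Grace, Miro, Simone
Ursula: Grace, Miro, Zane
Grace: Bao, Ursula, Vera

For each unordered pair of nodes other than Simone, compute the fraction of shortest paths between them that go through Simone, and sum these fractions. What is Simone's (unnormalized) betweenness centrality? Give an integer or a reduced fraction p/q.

8/15

Pairs whose geodesics pass through Simone — Bao–Zane: 1/5; Bao–Vera: 1/3.
All other pairs contribute 0.
Summing the contributions gives betweenness(Simone) = 8/15.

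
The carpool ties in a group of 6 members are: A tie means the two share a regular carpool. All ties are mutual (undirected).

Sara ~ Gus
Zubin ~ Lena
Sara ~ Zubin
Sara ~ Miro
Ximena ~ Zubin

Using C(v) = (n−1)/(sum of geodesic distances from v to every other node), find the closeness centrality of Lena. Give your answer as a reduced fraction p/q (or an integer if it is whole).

5/11

Distances from Lena: Gus:3, Miro:3, Sara:2, Ximena:2, Zubin:1. Sum = 11.
n = 6, so closeness = 5/11.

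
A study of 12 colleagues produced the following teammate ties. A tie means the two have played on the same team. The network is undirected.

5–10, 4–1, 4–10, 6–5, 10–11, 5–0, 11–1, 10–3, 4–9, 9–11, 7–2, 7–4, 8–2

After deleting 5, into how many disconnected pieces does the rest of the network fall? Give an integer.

3

Without 5, the remaining ties split the others into: {0}; {1, 2, 3, 4, 7, 8, 9, 10, 11}; {6}.
That's 3 separate components.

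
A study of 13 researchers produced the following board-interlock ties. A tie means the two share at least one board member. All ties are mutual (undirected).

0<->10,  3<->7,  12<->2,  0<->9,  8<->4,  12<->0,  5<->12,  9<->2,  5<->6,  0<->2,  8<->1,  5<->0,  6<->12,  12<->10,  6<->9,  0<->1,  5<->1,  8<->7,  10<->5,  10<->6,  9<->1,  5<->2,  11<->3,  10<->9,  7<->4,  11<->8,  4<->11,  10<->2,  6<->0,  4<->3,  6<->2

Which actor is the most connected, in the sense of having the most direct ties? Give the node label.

Degrees — 0:7, 1:4, 2:6, 3:3, 4:4, 5:6, 6:6, 7:3, 8:4, 9:5, 10:6, 11:3, 12:5.
The maximum is 7, attained only by 0.

0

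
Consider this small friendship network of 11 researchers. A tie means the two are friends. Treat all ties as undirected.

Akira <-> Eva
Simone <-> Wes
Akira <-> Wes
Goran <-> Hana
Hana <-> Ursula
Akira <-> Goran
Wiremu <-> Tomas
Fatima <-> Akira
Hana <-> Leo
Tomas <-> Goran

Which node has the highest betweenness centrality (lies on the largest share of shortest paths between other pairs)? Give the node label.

Goran

Unnormalized betweenness of each node: Akira:29, Eva:0, Fatima:0, Goran:31, Hana:17, Leo:0, Simone:0, Tomas:9, Ursula:0, Wes:9, Wiremu:0.
Goran has the largest value, 31, making it the main broker — the node through which the most shortest paths run.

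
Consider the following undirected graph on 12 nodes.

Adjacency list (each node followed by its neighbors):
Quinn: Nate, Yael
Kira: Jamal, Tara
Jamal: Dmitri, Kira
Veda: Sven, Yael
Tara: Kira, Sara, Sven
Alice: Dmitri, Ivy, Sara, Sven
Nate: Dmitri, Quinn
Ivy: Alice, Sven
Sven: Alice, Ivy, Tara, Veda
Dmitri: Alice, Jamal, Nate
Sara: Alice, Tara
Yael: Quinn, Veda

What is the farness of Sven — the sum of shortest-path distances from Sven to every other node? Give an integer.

21

Distances from Sven: Alice:1, Dmitri:2, Ivy:1, Jamal:3, Kira:2, Nate:3, Quinn:3, Sara:2, Tara:1, Veda:1, Yael:2.
Sum = 1 + 2 + 1 + 3 + 2 + 3 + 3 + 2 + 1 + 1 + 2 = 21.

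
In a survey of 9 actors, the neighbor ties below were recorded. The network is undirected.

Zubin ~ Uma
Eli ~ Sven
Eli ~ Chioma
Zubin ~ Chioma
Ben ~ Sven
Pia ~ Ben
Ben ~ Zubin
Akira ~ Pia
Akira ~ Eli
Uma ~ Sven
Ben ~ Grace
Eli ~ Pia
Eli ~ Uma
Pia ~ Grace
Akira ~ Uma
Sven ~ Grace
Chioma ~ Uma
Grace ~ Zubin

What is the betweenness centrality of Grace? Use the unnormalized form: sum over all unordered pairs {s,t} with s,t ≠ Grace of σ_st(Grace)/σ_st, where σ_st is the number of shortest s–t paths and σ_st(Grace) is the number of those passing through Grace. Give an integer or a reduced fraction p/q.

7/6

Pairs whose geodesics pass through Grace — Sven–Pia: 1/3; Sven–Zubin: 1/3; Pia–Zubin: 1/2.
All other pairs contribute 0.
Summing the contributions gives betweenness(Grace) = 7/6.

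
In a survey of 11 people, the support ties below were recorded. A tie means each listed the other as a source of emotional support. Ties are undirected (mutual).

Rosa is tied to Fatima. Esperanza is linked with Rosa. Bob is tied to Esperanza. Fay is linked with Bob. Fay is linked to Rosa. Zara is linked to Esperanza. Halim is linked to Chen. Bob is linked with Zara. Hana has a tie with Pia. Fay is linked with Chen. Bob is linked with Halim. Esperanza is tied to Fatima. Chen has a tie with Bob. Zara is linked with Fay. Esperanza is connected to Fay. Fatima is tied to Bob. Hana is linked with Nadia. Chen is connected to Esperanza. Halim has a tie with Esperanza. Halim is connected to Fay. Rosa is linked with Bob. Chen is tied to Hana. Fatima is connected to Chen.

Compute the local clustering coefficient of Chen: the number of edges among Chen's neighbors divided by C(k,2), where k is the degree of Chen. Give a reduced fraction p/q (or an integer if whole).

8/15

Chen's neighbors: Bob, Esperanza, Fatima, Fay, Halim, and Hana (k = 6).
Possible neighbor pairs: C(6,2) = 15. Edges among them: Bob–Esperanza, Bob–Fatima, Bob–Fay, Bob–Halim, Esperanza–Fatima, Esperanza–Fay, Esperanza–Halim, Fay–Halim → e = 8.
Clustering(Chen) = 8/15.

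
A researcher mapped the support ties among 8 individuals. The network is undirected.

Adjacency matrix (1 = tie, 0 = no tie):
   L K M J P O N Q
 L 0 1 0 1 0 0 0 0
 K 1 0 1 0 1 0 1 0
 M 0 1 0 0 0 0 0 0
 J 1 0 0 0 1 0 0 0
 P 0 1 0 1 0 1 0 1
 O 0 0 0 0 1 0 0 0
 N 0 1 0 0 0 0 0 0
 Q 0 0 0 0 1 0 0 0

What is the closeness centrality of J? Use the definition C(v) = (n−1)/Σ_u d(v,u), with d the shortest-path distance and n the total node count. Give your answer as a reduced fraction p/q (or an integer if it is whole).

1/2

Distances from J: K:2, L:1, M:3, N:3, O:2, P:1, Q:2. Sum = 14.
n = 8, so closeness = 7/14 = 1/2.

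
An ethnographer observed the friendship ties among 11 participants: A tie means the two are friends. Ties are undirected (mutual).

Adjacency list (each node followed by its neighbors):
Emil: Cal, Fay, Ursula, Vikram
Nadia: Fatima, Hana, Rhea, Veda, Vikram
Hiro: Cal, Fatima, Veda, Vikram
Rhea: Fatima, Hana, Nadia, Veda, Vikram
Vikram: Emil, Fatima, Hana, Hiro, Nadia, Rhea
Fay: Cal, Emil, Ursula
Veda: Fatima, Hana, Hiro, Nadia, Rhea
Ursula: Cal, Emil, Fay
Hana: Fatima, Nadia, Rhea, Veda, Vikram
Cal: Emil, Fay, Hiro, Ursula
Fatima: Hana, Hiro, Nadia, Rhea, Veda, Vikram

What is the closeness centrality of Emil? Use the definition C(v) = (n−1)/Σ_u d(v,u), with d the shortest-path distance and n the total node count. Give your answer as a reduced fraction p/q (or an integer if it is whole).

10/17

Distances from Emil: Cal:1, Fatima:2, Fay:1, Hana:2, Hiro:2, Nadia:2, Rhea:2, Ursula:1, Veda:3, Vikram:1. Sum = 17.
n = 11, so closeness = 10/17.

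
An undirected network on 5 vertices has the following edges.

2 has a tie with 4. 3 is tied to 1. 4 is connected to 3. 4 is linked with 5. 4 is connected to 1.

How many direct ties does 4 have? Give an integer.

4

4 is directly tied to 1, 2, 3, and 5. That is 4 neighbors, so the degree of 4 is 4.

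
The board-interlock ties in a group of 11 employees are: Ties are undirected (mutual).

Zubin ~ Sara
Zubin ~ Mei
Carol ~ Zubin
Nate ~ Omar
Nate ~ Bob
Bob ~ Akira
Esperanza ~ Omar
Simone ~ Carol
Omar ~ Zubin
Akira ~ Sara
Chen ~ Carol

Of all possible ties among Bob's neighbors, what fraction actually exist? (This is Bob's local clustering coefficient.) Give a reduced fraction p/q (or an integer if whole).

Bob's neighbors: Akira and Nate (k = 2).
Possible neighbor pairs: C(2,2) = 1. Edges among them: none → e = 0.
Clustering(Bob) = 0/1.

0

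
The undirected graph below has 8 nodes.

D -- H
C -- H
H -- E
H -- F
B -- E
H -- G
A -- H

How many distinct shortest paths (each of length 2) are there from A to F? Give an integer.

The shortest distance is 2, and the only length-2 path is A–H–F. So there is exactly 1 shortest path.

1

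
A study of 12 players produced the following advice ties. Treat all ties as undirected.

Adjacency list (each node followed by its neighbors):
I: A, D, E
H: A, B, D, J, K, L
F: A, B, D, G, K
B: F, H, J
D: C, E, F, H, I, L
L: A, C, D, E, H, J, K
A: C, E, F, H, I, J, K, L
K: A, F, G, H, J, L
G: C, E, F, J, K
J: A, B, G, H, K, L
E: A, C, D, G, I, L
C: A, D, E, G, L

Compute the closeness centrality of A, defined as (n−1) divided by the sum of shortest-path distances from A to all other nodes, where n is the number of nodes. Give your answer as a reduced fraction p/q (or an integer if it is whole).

11/14

Distances from A: B:2, C:1, D:2, E:1, F:1, G:2, H:1, I:1, J:1, K:1, L:1. Sum = 14.
n = 12, so closeness = 11/14.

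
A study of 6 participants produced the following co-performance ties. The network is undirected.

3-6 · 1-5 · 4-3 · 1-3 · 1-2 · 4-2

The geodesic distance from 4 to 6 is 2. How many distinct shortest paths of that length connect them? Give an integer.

The shortest distance is 2, and the only length-2 path is 4–3–6. So there is exactly 1 shortest path.

1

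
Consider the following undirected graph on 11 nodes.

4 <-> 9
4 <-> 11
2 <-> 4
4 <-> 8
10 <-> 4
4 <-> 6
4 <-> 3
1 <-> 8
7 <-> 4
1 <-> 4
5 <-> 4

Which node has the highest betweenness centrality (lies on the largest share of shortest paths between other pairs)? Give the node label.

4

Unnormalized betweenness of each node: 1:0, 2:0, 3:0, 4:44, 5:0, 6:0, 7:0, 8:0, 9:0, 10:0, 11:0.
4 has the largest value, 44, making it the main broker — the node through which the most shortest paths run.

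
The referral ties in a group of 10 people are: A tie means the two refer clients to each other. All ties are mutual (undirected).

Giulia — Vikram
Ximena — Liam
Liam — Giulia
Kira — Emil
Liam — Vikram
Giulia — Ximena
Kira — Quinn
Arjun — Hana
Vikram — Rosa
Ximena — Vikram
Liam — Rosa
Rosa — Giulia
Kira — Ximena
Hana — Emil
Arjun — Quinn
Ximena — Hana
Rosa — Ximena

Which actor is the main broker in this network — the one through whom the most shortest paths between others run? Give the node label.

Ximena

Unnormalized betweenness of each node: Arjun:1, Emil:1/2, Giulia:0, Hana:17/2, Kira:17/2, Liam:0, Quinn:1, Rosa:0, Vikram:0, Ximena:41/2.
Ximena has the largest value, 41/2, making it the main broker — the node through which the most shortest paths run.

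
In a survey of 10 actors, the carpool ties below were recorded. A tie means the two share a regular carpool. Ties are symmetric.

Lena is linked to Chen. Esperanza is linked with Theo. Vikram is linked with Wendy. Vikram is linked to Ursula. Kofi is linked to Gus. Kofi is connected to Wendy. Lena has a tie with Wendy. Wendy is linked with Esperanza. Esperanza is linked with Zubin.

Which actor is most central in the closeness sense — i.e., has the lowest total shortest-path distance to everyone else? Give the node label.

Farness (sum of distances to all others) for each node — Chen:28, Esperanza:18, Gus:28, Kofi:20, Lena:20, Theo:26, Ursula:28, Vikram:20, Wendy:14, Zubin:26.
The smallest farness is 14, for Wendy, so Wendy has the highest closeness.

Wendy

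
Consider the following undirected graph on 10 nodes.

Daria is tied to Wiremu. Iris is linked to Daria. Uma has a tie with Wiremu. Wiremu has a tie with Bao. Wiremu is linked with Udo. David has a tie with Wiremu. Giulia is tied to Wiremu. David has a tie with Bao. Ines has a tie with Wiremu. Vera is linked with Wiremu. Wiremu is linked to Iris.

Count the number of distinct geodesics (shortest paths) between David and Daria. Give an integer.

The shortest distance is 2, and the only length-2 path is David–Wiremu–Daria. So there is exactly 1 shortest path.

1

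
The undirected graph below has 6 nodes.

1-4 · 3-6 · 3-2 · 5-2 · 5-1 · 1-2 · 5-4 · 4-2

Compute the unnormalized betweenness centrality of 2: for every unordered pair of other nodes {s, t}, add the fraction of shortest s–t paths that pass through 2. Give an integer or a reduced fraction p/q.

Pairs whose geodesics pass through 2 — 1–6: 1; 1–3: 1; 4–6: 1; 4–3: 1; 5–6: 1; 5–3: 1.
All other pairs contribute 0.
Summing the contributions gives betweenness(2) = 6.

6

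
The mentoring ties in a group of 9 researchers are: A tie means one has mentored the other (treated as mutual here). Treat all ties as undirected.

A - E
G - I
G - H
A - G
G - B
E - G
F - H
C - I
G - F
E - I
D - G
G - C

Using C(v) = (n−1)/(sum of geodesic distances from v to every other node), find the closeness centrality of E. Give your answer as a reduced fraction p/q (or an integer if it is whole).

Distances from E: A:1, B:2, C:2, D:2, F:2, G:1, H:2, I:1. Sum = 13.
n = 9, so closeness = 8/13.

8/13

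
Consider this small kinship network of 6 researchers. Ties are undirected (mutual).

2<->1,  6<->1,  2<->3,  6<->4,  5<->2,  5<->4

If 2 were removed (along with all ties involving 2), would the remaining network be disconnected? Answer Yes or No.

Yes

Removing 2 leaves {1, 4, 5, and 6} with no path to {3}, so the network splits into 2 components. 2 is a cut vertex.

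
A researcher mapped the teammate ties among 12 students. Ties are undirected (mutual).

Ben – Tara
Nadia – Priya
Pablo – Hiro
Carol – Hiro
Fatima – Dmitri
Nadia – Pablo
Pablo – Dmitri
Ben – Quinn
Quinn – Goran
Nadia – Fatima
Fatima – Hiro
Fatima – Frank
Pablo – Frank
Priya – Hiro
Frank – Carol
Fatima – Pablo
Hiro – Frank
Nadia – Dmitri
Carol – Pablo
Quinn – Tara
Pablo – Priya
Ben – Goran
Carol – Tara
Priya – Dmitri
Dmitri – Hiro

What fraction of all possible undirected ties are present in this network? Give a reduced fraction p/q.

25/66

There are 25 edges and 12 nodes, so the maximum possible is C(12,2) = 66.
Density = 25/66.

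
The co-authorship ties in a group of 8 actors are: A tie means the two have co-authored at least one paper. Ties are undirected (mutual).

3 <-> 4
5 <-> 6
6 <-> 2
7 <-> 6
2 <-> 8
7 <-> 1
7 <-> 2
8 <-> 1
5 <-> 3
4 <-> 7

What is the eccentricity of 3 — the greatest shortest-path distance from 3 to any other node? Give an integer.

4

Distances from 3: 1:3, 2:3, 4:1, 5:1, 6:2, 7:2, 8:4.
The largest is 4 (to 8), so the eccentricity of 3 is 4.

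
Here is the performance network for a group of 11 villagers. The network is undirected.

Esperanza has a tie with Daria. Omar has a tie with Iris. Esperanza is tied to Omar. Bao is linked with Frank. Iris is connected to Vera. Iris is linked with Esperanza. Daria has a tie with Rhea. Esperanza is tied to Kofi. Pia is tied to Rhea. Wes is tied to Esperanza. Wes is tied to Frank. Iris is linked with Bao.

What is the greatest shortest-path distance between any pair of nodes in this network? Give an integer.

Eccentricity of each node (its greatest distance to any other): Bao:5, Daria:3, Esperanza:3, Frank:5, Iris:4, Kofi:4, Omar:4, Pia:5, Rhea:4, Vera:5, Wes:4.
The maximum eccentricity is 5, realized for instance by the pair Vera–Pia via Vera – Iris – Esperanza – Daria – Rhea – Pia. So the diameter is 5.

5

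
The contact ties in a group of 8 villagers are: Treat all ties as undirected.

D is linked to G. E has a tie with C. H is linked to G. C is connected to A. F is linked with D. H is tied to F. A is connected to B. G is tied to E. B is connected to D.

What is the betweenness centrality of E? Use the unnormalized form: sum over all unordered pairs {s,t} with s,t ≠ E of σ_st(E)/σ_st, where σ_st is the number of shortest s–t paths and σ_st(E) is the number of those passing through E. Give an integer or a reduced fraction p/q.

Pairs whose geodesics pass through E — G–A: 1/2; G–C: 1; H–A: 1/3; H–C: 1; F–C: 2/3; D–C: 1/2.
All other pairs contribute 0.
Summing the contributions gives betweenness(E) = 4.

4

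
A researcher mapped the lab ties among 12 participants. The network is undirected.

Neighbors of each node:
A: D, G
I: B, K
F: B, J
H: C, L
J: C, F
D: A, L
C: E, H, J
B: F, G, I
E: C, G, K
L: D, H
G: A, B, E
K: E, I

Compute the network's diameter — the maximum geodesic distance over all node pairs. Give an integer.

Eccentricity of each node (its greatest distance to any other): A:4, B:4, C:3, D:4, E:3, F:4, G:3, H:4, I:5, J:4, K:4, L:5.
The maximum eccentricity is 5, realized for instance by the pair I–L via I – B – G – A – D – L. So the diameter is 5.

5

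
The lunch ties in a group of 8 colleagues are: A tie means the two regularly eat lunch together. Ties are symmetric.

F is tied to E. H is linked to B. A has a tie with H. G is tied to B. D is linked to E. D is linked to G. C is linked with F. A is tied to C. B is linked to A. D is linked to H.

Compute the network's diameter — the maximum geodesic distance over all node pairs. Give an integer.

3

Eccentricity of each node (its greatest distance to any other): A:3, B:3, C:3, D:3, E:3, F:3, G:3, H:3.
The maximum eccentricity is 3, realized for instance by the pair F–G via F – E – D – G. So the diameter is 3.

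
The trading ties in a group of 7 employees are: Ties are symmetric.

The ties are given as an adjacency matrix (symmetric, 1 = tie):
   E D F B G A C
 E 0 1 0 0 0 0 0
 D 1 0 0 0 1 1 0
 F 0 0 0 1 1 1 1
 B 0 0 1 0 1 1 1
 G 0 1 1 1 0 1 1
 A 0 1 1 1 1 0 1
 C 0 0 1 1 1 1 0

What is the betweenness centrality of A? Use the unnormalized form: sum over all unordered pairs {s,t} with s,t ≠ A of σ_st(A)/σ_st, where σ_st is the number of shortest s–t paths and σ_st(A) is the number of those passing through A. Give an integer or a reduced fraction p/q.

Pairs whose geodesics pass through A — E–F: 1/2; E–B: 1/2; E–C: 1/2; D–F: 1/2; D–B: 1/2; D–C: 1/2.
All other pairs contribute 0.
Summing the contributions gives betweenness(A) = 3.

3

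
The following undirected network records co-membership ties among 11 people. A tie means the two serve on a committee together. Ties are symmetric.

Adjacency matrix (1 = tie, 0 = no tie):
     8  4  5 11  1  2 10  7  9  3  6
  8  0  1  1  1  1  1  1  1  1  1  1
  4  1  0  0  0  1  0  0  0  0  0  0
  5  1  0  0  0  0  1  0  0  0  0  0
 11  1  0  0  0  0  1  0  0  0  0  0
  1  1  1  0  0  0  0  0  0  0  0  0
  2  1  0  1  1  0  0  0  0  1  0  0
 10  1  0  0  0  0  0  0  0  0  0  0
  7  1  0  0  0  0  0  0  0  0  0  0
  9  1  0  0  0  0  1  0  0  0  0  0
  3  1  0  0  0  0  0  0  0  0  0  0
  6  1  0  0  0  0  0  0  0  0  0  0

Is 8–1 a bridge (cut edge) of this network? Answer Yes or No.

No

Even without that edge, 8 still reaches 1 via 8 – 4 – 1, so the network stays connected. Not a bridge.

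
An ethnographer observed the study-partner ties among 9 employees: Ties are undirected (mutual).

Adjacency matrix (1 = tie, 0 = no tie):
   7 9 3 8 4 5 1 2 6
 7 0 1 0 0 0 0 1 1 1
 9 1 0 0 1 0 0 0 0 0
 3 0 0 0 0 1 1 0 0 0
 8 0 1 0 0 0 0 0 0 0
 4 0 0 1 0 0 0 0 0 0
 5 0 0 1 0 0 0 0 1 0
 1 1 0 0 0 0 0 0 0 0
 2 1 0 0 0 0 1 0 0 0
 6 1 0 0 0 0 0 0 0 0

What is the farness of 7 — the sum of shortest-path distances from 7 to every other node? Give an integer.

15

Distances from 7: 1:1, 2:1, 3:3, 4:4, 5:2, 6:1, 8:2, 9:1.
Sum = 1 + 1 + 3 + 4 + 2 + 1 + 2 + 1 = 15.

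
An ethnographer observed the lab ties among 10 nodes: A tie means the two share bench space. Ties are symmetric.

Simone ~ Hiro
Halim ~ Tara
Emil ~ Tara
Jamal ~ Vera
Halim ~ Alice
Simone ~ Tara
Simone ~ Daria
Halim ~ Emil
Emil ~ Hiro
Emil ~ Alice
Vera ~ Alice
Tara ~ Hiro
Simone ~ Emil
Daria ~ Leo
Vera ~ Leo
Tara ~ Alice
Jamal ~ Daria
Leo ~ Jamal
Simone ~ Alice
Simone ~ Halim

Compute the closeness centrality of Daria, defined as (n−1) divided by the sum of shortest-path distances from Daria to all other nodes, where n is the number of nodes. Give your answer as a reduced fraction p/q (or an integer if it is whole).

3/5

Distances from Daria: Alice:2, Emil:2, Halim:2, Hiro:2, Jamal:1, Leo:1, Simone:1, Tara:2, Vera:2. Sum = 15.
n = 10, so closeness = 9/15 = 3/5.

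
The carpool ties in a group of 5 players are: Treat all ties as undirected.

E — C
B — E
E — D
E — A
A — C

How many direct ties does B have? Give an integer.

1

B is directly tied to E. That is 1 neighbor, so the degree of B is 1.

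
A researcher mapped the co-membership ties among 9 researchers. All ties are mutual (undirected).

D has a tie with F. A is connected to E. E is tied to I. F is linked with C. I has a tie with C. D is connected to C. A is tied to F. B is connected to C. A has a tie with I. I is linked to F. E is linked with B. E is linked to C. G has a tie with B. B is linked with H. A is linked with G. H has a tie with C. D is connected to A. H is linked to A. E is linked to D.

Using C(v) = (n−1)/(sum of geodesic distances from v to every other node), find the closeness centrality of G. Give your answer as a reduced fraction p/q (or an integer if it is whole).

Distances from G: A:1, B:1, C:2, D:2, E:2, F:2, H:2, I:2. Sum = 14.
n = 9, so closeness = 8/14 = 4/7.

4/7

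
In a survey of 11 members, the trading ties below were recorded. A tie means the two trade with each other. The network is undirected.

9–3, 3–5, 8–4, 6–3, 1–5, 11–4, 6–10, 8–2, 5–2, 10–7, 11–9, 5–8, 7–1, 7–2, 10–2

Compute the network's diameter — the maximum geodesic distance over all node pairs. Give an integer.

Eccentricity of each node (its greatest distance to any other): 1:4, 2:3, 3:3, 4:4, 5:3, 6:4, 7:4, 8:3, 9:4, 10:4, 11:4.
The maximum eccentricity is 4, realized for instance by the pair 11–1 via 11 – 9 – 3 – 5 – 1. So the diameter is 4.

4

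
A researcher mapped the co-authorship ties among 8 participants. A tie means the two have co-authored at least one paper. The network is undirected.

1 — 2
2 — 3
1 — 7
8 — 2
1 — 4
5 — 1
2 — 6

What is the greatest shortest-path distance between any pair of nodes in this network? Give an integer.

3

Eccentricity of each node (its greatest distance to any other): 1:2, 2:2, 3:3, 4:3, 5:3, 6:3, 7:3, 8:3.
The maximum eccentricity is 3, realized for instance by the pair 6–7 via 6 – 2 – 1 – 7. So the diameter is 3.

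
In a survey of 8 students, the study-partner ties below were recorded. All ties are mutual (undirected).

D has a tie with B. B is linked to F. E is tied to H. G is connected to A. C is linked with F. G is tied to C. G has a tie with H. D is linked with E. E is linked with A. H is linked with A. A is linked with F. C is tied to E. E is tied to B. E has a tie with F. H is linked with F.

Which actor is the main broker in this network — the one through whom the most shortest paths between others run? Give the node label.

E

Unnormalized betweenness of each node: A:4/3, B:1/2, C:4/3, D:0, E:43/6, F:8/3, G:2/3, H:4/3.
E has the largest value, 43/6, making it the main broker — the node through which the most shortest paths run.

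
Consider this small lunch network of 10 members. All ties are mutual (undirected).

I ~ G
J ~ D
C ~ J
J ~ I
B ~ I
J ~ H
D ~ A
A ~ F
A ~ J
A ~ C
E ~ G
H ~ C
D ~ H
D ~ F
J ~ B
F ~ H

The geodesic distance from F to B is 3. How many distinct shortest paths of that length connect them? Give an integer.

3

The shortest distance is 3. The length-3 paths are: F–D–J–B; F–H–J–B; F–A–J–B.
That gives 3 distinct shortest paths.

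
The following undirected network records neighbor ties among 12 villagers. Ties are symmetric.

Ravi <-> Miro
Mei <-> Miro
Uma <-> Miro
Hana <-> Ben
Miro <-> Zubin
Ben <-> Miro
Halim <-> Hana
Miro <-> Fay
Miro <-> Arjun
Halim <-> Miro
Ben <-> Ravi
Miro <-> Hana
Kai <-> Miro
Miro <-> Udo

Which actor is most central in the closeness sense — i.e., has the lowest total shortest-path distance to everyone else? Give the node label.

Farness (sum of distances to all others) for each node — Arjun:21, Ben:19, Fay:21, Halim:20, Hana:19, Kai:21, Mei:21, Miro:11, Ravi:20, Udo:21, Uma:21, Zubin:21.
The smallest farness is 11, for Miro, so Miro has the highest closeness.

Miro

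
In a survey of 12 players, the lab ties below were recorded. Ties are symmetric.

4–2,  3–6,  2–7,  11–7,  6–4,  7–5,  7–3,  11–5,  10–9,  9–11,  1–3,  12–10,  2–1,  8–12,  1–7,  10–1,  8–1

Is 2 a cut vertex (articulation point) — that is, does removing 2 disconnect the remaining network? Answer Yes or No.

No

Even without 2, every remaining node can still reach every other (the residual graph is connected), so 2 is not a cut vertex.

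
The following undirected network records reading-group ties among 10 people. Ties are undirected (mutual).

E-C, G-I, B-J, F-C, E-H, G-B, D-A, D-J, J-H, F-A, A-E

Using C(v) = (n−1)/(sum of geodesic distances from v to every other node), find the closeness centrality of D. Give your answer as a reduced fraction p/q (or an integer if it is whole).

Distances from D: A:1, B:2, C:3, E:2, F:2, G:3, H:2, I:4, J:1. Sum = 20.
n = 10, so closeness = 9/20.

9/20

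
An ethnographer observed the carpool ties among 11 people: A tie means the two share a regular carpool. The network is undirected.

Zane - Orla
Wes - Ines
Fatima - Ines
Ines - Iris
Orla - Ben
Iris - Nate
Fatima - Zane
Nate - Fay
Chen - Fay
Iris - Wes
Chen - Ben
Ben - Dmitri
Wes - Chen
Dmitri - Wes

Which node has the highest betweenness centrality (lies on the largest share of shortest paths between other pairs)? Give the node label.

Wes

Unnormalized betweenness of each node: Ben:29/3, Chen:31/3, Dmitri:7/3, Fatima:16/3, Fay:3, Ines:28/3, Iris:6, Nate:2, Orla:5, Wes:35/3, Zane:10/3.
Wes has the largest value, 35/3, making it the main broker — the node through which the most shortest paths run.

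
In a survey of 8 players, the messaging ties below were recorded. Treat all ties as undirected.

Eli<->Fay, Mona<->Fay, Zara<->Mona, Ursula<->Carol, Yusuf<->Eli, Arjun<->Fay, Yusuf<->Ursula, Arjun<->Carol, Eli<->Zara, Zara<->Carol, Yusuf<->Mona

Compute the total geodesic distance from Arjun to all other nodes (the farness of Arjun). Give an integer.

13

Distances from Arjun: Carol:1, Eli:2, Fay:1, Mona:2, Ursula:2, Yusuf:3, Zara:2.
Sum = 1 + 2 + 1 + 2 + 2 + 3 + 2 = 13.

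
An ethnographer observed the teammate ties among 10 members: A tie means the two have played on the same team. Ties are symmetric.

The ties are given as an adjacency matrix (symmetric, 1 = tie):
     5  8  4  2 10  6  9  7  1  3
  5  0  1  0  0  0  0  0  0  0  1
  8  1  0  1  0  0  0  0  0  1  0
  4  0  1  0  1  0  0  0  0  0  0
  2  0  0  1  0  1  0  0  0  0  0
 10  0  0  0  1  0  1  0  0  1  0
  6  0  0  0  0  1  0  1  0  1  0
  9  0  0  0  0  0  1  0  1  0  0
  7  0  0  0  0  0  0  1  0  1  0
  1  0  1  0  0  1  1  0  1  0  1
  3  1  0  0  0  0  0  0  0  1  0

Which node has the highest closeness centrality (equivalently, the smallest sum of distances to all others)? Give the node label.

Farness (sum of distances to all others) for each node — 1:13, 2:20, 3:19, 4:21, 5:22, 6:17, 7:19, 8:16, 9:23, 10:16.
The smallest farness is 13, for 1, so 1 has the highest closeness.

1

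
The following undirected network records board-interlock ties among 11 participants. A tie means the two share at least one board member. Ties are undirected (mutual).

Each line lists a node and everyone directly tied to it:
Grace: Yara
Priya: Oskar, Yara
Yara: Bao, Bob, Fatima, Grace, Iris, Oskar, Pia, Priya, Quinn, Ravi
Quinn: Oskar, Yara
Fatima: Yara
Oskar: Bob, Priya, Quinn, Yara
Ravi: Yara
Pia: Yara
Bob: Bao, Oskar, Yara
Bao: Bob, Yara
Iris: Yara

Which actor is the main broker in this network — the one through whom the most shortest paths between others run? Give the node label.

Unnormalized betweenness of each node: Bao:0, Bob:1/2, Fatima:0, Grace:0, Iris:0, Oskar:3/2, Pia:0, Priya:0, Quinn:0, Ravi:0, Yara:39.
Yara has the largest value, 39, making it the main broker — the node through which the most shortest paths run.

Yara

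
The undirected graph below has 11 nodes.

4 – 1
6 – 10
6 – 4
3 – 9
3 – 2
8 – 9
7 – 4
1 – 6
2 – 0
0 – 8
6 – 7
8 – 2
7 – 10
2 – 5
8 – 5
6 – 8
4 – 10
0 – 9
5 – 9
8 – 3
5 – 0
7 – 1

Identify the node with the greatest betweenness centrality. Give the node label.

8

Unnormalized betweenness of each node: 0:1/4, 1:0, 2:2/3, 3:1/4, 4:1/3, 5:1/4, 6:73/3, 7:1/3, 8:311/12, 9:2/3, 10:0.
8 has the largest value, 311/12, making it the main broker — the node through which the most shortest paths run.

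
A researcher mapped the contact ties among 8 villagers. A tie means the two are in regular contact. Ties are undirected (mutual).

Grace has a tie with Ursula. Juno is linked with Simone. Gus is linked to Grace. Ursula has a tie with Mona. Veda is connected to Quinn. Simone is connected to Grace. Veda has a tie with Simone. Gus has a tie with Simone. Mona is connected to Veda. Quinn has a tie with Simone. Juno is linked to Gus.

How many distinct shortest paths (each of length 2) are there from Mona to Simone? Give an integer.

The shortest distance is 2, and the only length-2 path is Mona–Veda–Simone. So there is exactly 1 shortest path.

1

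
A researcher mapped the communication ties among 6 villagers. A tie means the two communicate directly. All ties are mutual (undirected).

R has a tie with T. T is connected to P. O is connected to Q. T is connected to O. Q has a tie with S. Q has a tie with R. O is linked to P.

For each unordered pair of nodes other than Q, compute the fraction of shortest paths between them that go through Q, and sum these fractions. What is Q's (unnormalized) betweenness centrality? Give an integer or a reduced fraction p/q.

9/2

Pairs whose geodesics pass through Q — O–R: 1/2; O–S: 1; R–S: 1; P–S: 1; T–S: 2/2.
All other pairs contribute 0.
Summing the contributions gives betweenness(Q) = 9/2.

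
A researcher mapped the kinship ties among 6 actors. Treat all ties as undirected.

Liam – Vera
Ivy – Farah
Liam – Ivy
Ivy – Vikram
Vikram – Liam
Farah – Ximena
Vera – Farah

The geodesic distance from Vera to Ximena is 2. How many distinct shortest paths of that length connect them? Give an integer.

The shortest distance is 2, and the only length-2 path is Vera–Farah–Ximena. So there is exactly 1 shortest path.

1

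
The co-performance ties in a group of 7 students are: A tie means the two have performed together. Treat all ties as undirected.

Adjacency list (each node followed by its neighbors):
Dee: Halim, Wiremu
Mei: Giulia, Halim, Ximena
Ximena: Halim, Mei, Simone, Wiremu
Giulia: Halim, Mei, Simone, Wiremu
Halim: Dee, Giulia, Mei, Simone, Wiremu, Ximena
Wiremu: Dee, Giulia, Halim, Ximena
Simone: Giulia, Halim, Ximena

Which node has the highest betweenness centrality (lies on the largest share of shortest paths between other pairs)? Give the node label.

Halim

Unnormalized betweenness of each node: Dee:0, Giulia:1, Halim:17/4, Mei:1/4, Simone:1/4, Wiremu:5/4, Ximena:1.
Halim has the largest value, 17/4, making it the main broker — the node through which the most shortest paths run.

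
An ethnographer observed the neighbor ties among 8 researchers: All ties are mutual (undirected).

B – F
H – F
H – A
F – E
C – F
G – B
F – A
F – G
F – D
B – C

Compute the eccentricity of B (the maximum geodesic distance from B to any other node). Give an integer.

Distances from B: A:2, C:1, D:2, E:2, F:1, G:1, H:2.
The largest is 2 (to D, H, E, and A), so the eccentricity of B is 2.

2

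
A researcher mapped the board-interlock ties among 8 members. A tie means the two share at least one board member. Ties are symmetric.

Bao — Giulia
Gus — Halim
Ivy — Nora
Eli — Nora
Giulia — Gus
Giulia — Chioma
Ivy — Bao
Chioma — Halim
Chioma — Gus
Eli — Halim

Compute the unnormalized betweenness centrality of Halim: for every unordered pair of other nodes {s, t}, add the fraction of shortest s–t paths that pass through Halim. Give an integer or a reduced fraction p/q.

Pairs whose geodesics pass through Halim — Eli–Giulia: 2/2; Eli–Gus: 1; Eli–Chioma: 1; Nora–Gus: 1; Nora–Chioma: 1.
All other pairs contribute 0.
Summing the contributions gives betweenness(Halim) = 5.

5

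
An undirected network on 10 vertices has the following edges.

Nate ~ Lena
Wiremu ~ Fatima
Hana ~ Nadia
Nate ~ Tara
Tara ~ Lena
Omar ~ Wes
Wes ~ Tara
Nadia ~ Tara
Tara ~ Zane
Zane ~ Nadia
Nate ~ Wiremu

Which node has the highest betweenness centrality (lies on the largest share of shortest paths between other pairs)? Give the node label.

Tara

Unnormalized betweenness of each node: Fatima:0, Hana:0, Lena:0, Nadia:8, Nate:14, Omar:0, Tara:26, Wes:8, Wiremu:8, Zane:0.
Tara has the largest value, 26, making it the main broker — the node through which the most shortest paths run.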